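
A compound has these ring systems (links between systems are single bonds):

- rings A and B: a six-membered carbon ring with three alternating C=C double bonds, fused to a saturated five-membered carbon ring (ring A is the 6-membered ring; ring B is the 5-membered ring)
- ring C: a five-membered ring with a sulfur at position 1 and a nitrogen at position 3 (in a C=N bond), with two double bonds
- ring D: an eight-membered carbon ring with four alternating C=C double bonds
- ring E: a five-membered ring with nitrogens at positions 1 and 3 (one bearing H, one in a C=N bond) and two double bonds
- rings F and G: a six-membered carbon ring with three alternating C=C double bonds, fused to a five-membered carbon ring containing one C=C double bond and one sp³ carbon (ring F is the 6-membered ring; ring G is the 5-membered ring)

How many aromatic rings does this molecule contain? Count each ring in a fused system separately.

Ring A is planar and fully conjugated; 3 ring double bonds give 6 π electrons. 6 = 4(1)+2, so ring A is aromatic (benzene ring).
Ring B has three sp³ carbons, so it is not fully conjugated — not aromatic (cyclopentane ring).
Ring C is fully conjugated (every ring atom contributes a p orbital); 2 ring double bonds (4 π electrons) plus a heteroatom lone pair (2) give 6 π electrons. Since 6 = 4n+2 (n=1), ring C is aromatic (thiazole).
Ring D has only sp² ring atoms; a planar conformation would have a fully conjugated π system of 8 electrons. But 8 = 4(2), which is 4n not 4n+2, so ring D is not aromatic (cyclooctatetraene) — cyclooctatetraene distorts into a non-planar tub to avoid antiaromaticity.
Ring E is fully conjugated (every ring atom contributes a p orbital); 2 ring double bonds (4 π electrons) plus a heteroatom lone pair (2) give 6 π electrons. That satisfies 4n+2 with n=1, so ring E is aromatic (imidazole).
Ring F is fully conjugated (every ring atom contributes a p orbital); 3 ring double bonds give 6 π electrons. That satisfies 4n+2 with n=1, so ring F is aromatic (benzene ring).
Ring G has one sp³ carbon, so it is not fully conjugated — not aromatic (cyclopentene ring).
Aromatic: A, C, E, F. Total: 4.

4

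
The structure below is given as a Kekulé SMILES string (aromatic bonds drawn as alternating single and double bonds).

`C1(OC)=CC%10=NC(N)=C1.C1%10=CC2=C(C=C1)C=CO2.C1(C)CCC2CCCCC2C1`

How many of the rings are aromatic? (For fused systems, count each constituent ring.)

3

The SMILES encodes a six-membered ring of five carbons and one nitrogen with three alternating double bonds; a six-membered carbon ring with three alternating C=C double bonds, fused to a five-membered ring containing one oxygen and two C=C double bonds; two fused six-membered saturated carbon rings.
The 6-membered ring with one nitrogen is fully conjugated (every ring atom contributes a p orbital); 3 ring double bonds give 6 π electrons. Since 6 = 4n+2 (n=1), it is aromatic (pyridine).
The fused 6/5-membered bicyclic (with one oxygen) is a single π system with 9 sp² atoms and 10 π electrons from ring double bonds plus a heteroatom lone pair. 10 = 4(2)+2, so the system is aromatic and both rings count as aromatic (benzofuran).
The 6-membered ring has only sp³ atoms, so it is not fully conjugated — not aromatic (cyclohexane ring).
The second 6-membered ring has only sp³ atoms, so it is not fully conjugated — not aromatic (cyclohexane ring).
3 of the 5 rings are aromatic. Total: 3.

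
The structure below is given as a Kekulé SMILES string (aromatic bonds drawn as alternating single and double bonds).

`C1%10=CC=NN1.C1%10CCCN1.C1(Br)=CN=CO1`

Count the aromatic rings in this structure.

2

The SMILES encodes a five-membered ring with two adjacent nitrogens (one bearing H, one in a double bond) and two double bonds; a five-membered saturated ring of four carbons and one N–H nitrogen; a five-membered ring with an oxygen at position 1 and a nitrogen at position 3 (in a C=N bond), with two double bonds.
The 5-membered ring with two adjacent nitrogens (one N–H, one =N–) has a continuous p-orbital overlap around the ring; 2 ring double bonds (4 π electrons) plus a heteroatom lone pair (2) give 6 π electrons. That satisfies 4n+2 with n=1, so it is aromatic (pyrazole).
The 5-membered ring with one N–H has only sp³ atoms, so it is not fully conjugated — not aromatic (pyrrolidine).
The 5-membered ring with one oxygen and one =N– is fully conjugated (every ring atom contributes a p orbital); 2 ring double bonds (4 π electrons) plus a heteroatom lone pair (2) give 6 π electrons. That satisfies 4n+2 with n=1, so it is aromatic (oxazole).
2 of the 3 rings are aromatic. Total: 2.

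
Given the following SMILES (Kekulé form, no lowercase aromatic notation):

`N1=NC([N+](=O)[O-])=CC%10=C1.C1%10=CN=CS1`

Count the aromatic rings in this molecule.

2

The SMILES encodes a six-membered ring with two adjacent nitrogens and three alternating double bonds; a five-membered ring with a sulfur at position 1 and a nitrogen at position 3 (in a C=N bond), with two double bonds.
The 6-membered ring with two nitrogens (1,2) is planar and fully conjugated; 3 ring double bonds give 6 π electrons. 6 = 4(1)+2, so it is aromatic (pyridazine).
The 5-membered ring with one sulfur and one =N– has a continuous p-orbital overlap around the ring; 2 ring double bonds (4 π electrons) plus a heteroatom lone pair (2) give 6 π electrons. Since 6 = 4n+2 (n=1), it is aromatic (thiazole).
2 of the 2 rings are aromatic. Total: 2.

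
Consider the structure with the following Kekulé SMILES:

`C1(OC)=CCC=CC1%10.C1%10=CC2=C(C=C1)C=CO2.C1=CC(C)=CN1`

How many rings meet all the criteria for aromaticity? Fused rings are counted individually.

The SMILES encodes a six-membered carbon ring with two isolated C=C double bonds and two sp³ carbons; a six-membered carbon ring with three alternating C=C double bonds, fused to a five-membered ring containing one oxygen and two C=C double bonds; a five-membered ring of four carbons and one nitrogen bearing a hydrogen, with two C=C double bonds.
The 6-membered ring has two sp³ carbons, so it is not fully conjugated — not aromatic (1,4-cyclohexadiene).
The fused 6/5-membered bicyclic (with one oxygen) is a single π system with 9 sp² atoms and 10 π electrons from ring double bonds plus a heteroatom lone pair. 10 = 4(2)+2, so the system is aromatic and both rings count as aromatic (benzofuran).
The 5-membered ring with one N–H is fully conjugated (every ring atom contributes a p orbital); 2 ring double bonds (4 π electrons) plus a heteroatom lone pair (2) give 6 π electrons. Since 6 = 4n+2 (n=1), it is aromatic (pyrrole).
3 of the 4 rings are aromatic. Total: 3.

3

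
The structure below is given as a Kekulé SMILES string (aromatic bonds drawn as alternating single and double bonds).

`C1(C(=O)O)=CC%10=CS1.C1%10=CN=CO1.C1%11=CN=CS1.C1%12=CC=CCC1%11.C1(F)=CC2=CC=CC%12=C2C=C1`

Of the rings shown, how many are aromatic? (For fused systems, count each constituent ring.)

5

The SMILES encodes a five-membered ring of four carbons and one sulfur, with two C=C double bonds; a five-membered ring with an oxygen at position 1 and a nitrogen at position 3 (in a C=N bond), with two double bonds; a five-membered ring with a sulfur at position 1 and a nitrogen at position 3 (in a C=N bond), with two double bonds; a six-membered carbon ring with two conjugated C=C double bonds and two sp³ carbons; two fused six-membered carbon rings, each with three alternating C=C double bonds.
The 5-membered ring with one sulfur is fully conjugated (every ring atom contributes a p orbital); 2 ring double bonds (4 π electrons) plus a heteroatom lone pair (2) give 6 π electrons. 6 = 4(1)+2, so it is aromatic (thiophene).
The 5-membered ring with one oxygen and one =N– is fully conjugated (every ring atom contributes a p orbital); 2 ring double bonds (4 π electrons) plus a heteroatom lone pair (2) give 6 π electrons. 6 = 4(1)+2, so it is aromatic (oxazole).
The 5-membered ring with one sulfur and one =N– has a continuous p-orbital overlap around the ring; 2 ring double bonds (4 π electrons) plus a heteroatom lone pair (2) give 6 π electrons. 6 = 4(1)+2, so it is aromatic (thiazole).
The 6-membered ring has two sp³ carbons, so it is not fully conjugated — not aromatic (1,3-cyclohexadiene).
The fused 6/6-membered bicyclic is a single π system with 10 sp² atoms and 10 π electrons from ring double bonds. 10 = 4(2)+2, so the system is aromatic and both rings count as aromatic (naphthalene).
5 of the 6 rings are aromatic. Total: 5.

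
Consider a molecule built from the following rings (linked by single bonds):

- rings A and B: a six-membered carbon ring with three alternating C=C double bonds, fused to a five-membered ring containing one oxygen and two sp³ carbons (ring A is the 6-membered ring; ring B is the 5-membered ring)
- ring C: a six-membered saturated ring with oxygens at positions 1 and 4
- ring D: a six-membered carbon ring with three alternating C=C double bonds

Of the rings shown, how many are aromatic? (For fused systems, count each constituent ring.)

Ring A is fully conjugated (every ring atom contributes a p orbital); 3 ring double bonds give 6 π electrons. That satisfies 4n+2 with n=1, so ring A is aromatic (benzene ring).
Ring B has two sp³ carbons, so it is not fully conjugated — not aromatic (oxolane ring).
Ring C has only sp³ atoms, so it is not fully conjugated — not aromatic (1,4-dioxane).
Ring D is planar and fully conjugated; 3 ring double bonds give 6 π electrons. Since 6 = 4n+2 (n=1), ring D is aromatic (benzene).
Aromatic: A, D. Total: 2.

2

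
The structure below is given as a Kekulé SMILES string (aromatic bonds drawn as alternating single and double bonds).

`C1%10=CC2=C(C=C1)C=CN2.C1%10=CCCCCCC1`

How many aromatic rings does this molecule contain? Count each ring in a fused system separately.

2

The SMILES encodes a six-membered carbon ring with three alternating C=C double bonds, fused to a five-membered ring containing one N–H nitrogen and two C=C double bonds; an eight-membered carbon ring with one C=C double bond.
The fused 6/5-membered bicyclic (with one N–H) is a single π system with 9 sp² atoms and 10 π electrons from ring double bonds plus a heteroatom lone pair. 10 = 4(2)+2, so the system is aromatic and both rings count as aromatic (indole).
The 8-membered ring has six sp³ carbons, so it is not fully conjugated — not aromatic (cyclooctene).
2 of the 3 rings are aromatic. Total: 2.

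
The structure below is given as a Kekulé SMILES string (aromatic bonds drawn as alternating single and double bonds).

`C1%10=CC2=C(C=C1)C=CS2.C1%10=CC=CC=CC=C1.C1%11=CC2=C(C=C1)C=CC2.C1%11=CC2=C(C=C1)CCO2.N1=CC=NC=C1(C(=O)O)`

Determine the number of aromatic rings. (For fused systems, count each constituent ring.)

5

The SMILES encodes a six-membered carbon ring with three alternating C=C double bonds, fused to a five-membered ring containing one sulfur and two C=C double bonds; an eight-membered carbon ring with four alternating C=C double bonds; a six-membered carbon ring with three alternating C=C double bonds, fused to a five-membered carbon ring containing one C=C double bond and one sp³ carbon; a six-membered carbon ring with three alternating C=C double bonds, fused to a five-membered ring containing one oxygen and two sp³ carbons; a six-membered ring with nitrogens at positions 1 and 4 and three alternating double bonds.
The fused 6/5-membered bicyclic (with one sulfur) is a single π system with 9 sp² atoms and 10 π electrons from ring double bonds plus a heteroatom lone pair. 10 = 4(2)+2, so the system is aromatic and both rings count as aromatic (benzothiophene).
The 8-membered ring has only sp² ring atoms; a planar conformation would have a fully conjugated π system of 8 electrons. But 8 = 4(2), which is 4n not 4n+2, so it is not aromatic (cyclooctatetraene) — cyclooctatetraene distorts into a non-planar tub to avoid antiaromaticity.
The 6-membered ring has a continuous p-orbital overlap around the ring; 3 ring double bonds give 6 π electrons. That satisfies 4n+2 with n=1, so it is aromatic (benzene ring).
The 5-membered ring has one sp³ carbon, so it is not fully conjugated — not aromatic (cyclopentene ring).
The second 6-membered ring has a continuous p-orbital overlap around the ring; 3 ring double bonds give 6 π electrons. 6 = 4(1)+2, so it is aromatic (benzene ring).
The 5-membered ring with one oxygen has two sp³ carbons, so it is not fully conjugated — not aromatic (oxolane ring).
The 6-membered ring with two nitrogens (1,4) is fully conjugated (every ring atom contributes a p orbital); 3 ring double bonds give 6 π electrons. That satisfies 4n+2 with n=1, so it is aromatic (pyrazine).
5 of the 8 rings are aromatic. Total: 5.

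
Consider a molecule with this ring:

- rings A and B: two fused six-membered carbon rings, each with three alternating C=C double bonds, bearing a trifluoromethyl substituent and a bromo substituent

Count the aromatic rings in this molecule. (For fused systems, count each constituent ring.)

Rings A and B form a fused bicyclic system with 10 sp² atoms and 10 π electrons from ring double bonds. 10 = 4(2)+2, so the system is aromatic and both rings count as aromatic (naphthalene).
Aromatic: A, B. Total: 2.

2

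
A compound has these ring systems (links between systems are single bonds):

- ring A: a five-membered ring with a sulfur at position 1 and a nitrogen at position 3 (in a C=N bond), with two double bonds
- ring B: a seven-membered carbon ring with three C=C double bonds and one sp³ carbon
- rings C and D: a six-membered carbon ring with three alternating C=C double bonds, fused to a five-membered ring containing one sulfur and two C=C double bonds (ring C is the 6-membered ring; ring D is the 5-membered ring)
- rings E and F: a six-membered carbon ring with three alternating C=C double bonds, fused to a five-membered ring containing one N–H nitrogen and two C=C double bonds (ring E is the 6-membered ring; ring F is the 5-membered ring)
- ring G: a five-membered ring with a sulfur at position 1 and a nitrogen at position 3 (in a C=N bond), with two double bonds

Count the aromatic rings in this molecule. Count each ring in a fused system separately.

6

Ring A is fully conjugated (every ring atom contributes a p orbital); 2 ring double bonds (4 π electrons) plus a heteroatom lone pair (2) give 6 π electrons. 6 = 4(1)+2, so ring A is aromatic (thiazole).
Ring B has one sp³ carbon, so it is not fully conjugated — not aromatic (cycloheptatriene).
Rings C and D form a fused bicyclic system (with one sulfur) with 9 sp² atoms and 10 π electrons from ring double bonds plus a heteroatom lone pair. 10 = 4(2)+2, so the system is aromatic and both rings count as aromatic (benzothiophene).
Rings E and F form a fused bicyclic system (with one N–H) with 9 sp² atoms and 10 π electrons from ring double bonds plus a heteroatom lone pair. 10 = 4(2)+2, so the system is aromatic and both rings count as aromatic (indole).
Ring G is fully conjugated (every ring atom contributes a p orbital); 2 ring double bonds (4 π electrons) plus a heteroatom lone pair (2) give 6 π electrons. That satisfies 4n+2 with n=1, so ring G is aromatic (thiazole).
Aromatic: A, C, D, E, F, G. Total: 6.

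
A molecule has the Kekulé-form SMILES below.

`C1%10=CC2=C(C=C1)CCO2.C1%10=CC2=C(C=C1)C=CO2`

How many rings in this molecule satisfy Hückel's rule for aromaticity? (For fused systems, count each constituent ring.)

The SMILES encodes a six-membered carbon ring with three alternating C=C double bonds, fused to a five-membered ring containing one oxygen and two sp³ carbons; a six-membered carbon ring with three alternating C=C double bonds, fused to a five-membered ring containing one oxygen and two C=C double bonds.
The 6-membered ring has a continuous p-orbital overlap around the ring; 3 ring double bonds give 6 π electrons. That satisfies 4n+2 with n=1, so it is aromatic (benzene ring).
The 5-membered ring with one oxygen has two sp³ carbons, so it is not fully conjugated — not aromatic (oxolane ring).
The fused 6/5-membered bicyclic (with one oxygen) is a single π system with 9 sp² atoms and 10 π electrons from ring double bonds plus a heteroatom lone pair. 10 = 4(2)+2, so the system is aromatic and both rings count as aromatic (benzofuran).
3 of the 4 rings are aromatic. Total: 3.

3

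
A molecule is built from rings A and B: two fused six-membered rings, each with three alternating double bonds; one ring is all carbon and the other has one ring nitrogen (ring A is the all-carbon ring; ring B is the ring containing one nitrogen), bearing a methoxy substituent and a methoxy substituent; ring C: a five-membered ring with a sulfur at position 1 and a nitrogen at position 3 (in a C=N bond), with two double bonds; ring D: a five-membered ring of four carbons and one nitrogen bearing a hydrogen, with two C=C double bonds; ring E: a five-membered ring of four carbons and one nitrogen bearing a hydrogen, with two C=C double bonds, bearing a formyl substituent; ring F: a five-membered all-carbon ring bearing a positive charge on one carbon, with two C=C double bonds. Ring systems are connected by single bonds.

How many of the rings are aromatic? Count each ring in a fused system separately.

5

Rings A and B form a fused bicyclic system (with one nitrogen) with 10 sp² atoms and 10 π electrons from ring double bonds. 10 = 4(2)+2, so the system is aromatic and both rings count as aromatic (quinoline).
Ring C is planar and fully conjugated; 2 ring double bonds (4 π electrons) plus a heteroatom lone pair (2) give 6 π electrons. Since 6 = 4n+2 (n=1), ring C is aromatic (thiazole).
Ring D has a continuous p-orbital overlap around the ring; 2 ring double bonds (4 π electrons) plus a heteroatom lone pair (2) give 6 π electrons. That satisfies 4n+2 with n=1, so ring D is aromatic (pyrrole).
Ring E is planar and fully conjugated; 2 ring double bonds (4 π electrons) plus a heteroatom lone pair (2) give 6 π electrons. 6 = 4(1)+2, so ring E is aromatic (pyrrole).
Ring F has only sp² ring atoms; a planar conformation would have a fully conjugated π system of 4 electrons. But 4 = 4(1), which is 4n not 4n+2, so ring F is not aromatic (cyclopentadienyl cation).
Aromatic: A, B, C, D, E. Total: 5.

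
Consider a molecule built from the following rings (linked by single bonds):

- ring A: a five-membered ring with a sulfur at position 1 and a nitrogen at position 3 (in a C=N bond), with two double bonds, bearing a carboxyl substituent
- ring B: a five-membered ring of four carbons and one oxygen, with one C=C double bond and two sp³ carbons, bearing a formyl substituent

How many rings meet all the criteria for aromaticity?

1

Ring A is fully conjugated (every ring atom contributes a p orbital); 2 ring double bonds (4 π electrons) plus a heteroatom lone pair (2) give 6 π electrons. That satisfies 4n+2 with n=1, so ring A is aromatic (thiazole).
Ring B has two sp³ carbons, so it is not fully conjugated — not aromatic (2,3-dihydrofuran).
Aromatic: A. Total: 1.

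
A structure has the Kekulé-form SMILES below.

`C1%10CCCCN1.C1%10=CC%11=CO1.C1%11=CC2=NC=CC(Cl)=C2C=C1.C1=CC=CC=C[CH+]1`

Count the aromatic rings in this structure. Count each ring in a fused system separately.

The SMILES encodes a six-membered saturated ring of five carbons and one N–H nitrogen; a five-membered ring of four carbons and one oxygen, with two C=C double bonds; two fused six-membered rings, each with three alternating double bonds; one ring is all carbon and the other has one ring nitrogen; a seven-membered all-carbon ring bearing a positive charge on one carbon, with three C=C double bonds.
The 6-membered ring with one N–H has only sp³ atoms, so it is not fully conjugated — not aromatic (piperidine).
The 5-membered ring with one oxygen is fully conjugated (every ring atom contributes a p orbital); 2 ring double bonds (4 π electrons) plus a heteroatom lone pair (2) give 6 π electrons. That satisfies 4n+2 with n=1, so it is aromatic (furan).
The fused 6/6-membered bicyclic (with one nitrogen) is a single π system with 10 sp² atoms and 10 π electrons from ring double bonds. 10 = 4(2)+2, so the system is aromatic and both rings count as aromatic (quinoline).
The 7-membered ring is planar and fully conjugated; 3 ring double bonds (6 π electrons) plus the carbocation's empty p orbital (0, but keeps the ring conjugated) give 6 π electrons. 6 = 4(1)+2, so it is aromatic (tropylium cation).
4 of the 5 rings are aromatic. Total: 4.

4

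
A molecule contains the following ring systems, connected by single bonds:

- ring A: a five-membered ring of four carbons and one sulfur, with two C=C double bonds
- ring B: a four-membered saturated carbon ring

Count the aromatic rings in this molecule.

Ring A is planar and fully conjugated; 2 ring double bonds (4 π electrons) plus a heteroatom lone pair (2) give 6 π electrons. 6 = 4(1)+2, so ring A is aromatic (thiophene).
Ring B has only sp³ atoms, so it is not fully conjugated — not aromatic (cyclobutane).
Aromatic: A. Total: 1.

1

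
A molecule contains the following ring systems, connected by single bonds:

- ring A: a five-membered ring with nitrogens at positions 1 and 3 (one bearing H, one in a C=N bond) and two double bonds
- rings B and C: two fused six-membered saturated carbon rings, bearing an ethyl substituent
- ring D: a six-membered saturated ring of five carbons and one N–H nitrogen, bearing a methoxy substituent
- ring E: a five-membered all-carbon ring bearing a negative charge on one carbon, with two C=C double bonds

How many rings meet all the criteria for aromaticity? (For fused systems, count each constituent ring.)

2

Ring A is fully conjugated (every ring atom contributes a p orbital); 2 ring double bonds (4 π electrons) plus a heteroatom lone pair (2) give 6 π electrons. That satisfies 4n+2 with n=1, so ring A is aromatic (imidazole).
Ring B has only sp³ atoms, so it is not fully conjugated — not aromatic (cyclohexane ring).
Ring C has only sp³ atoms, so it is not fully conjugated — not aromatic (cyclohexane ring).
Ring D has only sp³ atoms, so it is not fully conjugated — not aromatic (piperidine).
Ring E has a continuous p-orbital overlap around the ring; 2 ring double bonds (4 π electrons) plus the carbanion lone pair (2) give 6 π electrons. 6 = 4(1)+2, so ring E is aromatic (cyclopentadienyl anion).
Aromatic: A, E. Total: 2.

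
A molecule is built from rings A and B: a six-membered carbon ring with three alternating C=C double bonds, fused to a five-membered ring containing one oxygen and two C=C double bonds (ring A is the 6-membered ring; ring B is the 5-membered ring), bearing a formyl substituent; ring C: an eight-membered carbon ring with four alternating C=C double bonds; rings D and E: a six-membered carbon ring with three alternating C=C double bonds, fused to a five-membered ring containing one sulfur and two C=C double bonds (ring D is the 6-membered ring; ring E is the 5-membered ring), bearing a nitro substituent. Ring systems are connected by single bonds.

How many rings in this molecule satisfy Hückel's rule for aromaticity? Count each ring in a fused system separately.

4

Rings A and B form a fused bicyclic system (with one oxygen) with 9 sp² atoms and 10 π electrons from ring double bonds plus a heteroatom lone pair. 10 = 4(2)+2, so the system is aromatic and both rings count as aromatic (benzofuran).
Ring C has only sp² ring atoms; a planar conformation would have a fully conjugated π system of 8 electrons. But 8 = 4(2), which is 4n not 4n+2, so ring C is not aromatic (cyclooctatetraene) — cyclooctatetraene distorts into a non-planar tub to avoid antiaromaticity.
Rings D and E form a fused bicyclic system (with one sulfur) with 9 sp² atoms and 10 π electrons from ring double bonds plus a heteroatom lone pair. 10 = 4(2)+2, so the system is aromatic and both rings count as aromatic (benzothiophene).
Aromatic: A, B, D, E. Total: 4.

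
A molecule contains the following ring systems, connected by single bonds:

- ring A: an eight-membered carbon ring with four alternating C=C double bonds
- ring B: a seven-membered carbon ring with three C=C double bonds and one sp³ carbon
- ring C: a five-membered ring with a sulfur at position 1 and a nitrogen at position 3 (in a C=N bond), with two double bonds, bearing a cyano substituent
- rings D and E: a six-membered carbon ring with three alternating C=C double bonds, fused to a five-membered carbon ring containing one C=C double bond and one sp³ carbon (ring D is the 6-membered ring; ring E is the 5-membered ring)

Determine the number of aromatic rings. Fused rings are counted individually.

2

Ring A has only sp² ring atoms; a planar conformation would have a fully conjugated π system of 8 electrons. But 8 = 4(2), which is 4n not 4n+2, so ring A is not aromatic (cyclooctatetraene) — cyclooctatetraene distorts into a non-planar tub to avoid antiaromaticity.
Ring B has one sp³ carbon, so it is not fully conjugated — not aromatic (cycloheptatriene).
Ring C has a continuous p-orbital overlap around the ring; 2 ring double bonds (4 π electrons) plus a heteroatom lone pair (2) give 6 π electrons. Since 6 = 4n+2 (n=1), ring C is aromatic (thiazole).
Ring D is planar and fully conjugated; 3 ring double bonds give 6 π electrons. That satisfies 4n+2 with n=1, so ring D is aromatic (benzene ring).
Ring E has one sp³ carbon, so it is not fully conjugated — not aromatic (cyclopentene ring).
Aromatic: C, D. Total: 2.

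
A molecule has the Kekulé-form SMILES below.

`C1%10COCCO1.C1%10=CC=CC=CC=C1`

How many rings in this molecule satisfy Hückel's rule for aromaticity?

0

The SMILES encodes a six-membered saturated ring with oxygens at positions 1 and 4; an eight-membered carbon ring with four alternating C=C double bonds.
The 6-membered ring with two oxygens (1,4) has only sp³ atoms, so it is not fully conjugated — not aromatic (1,4-dioxane).
The 8-membered ring has only sp² ring atoms; a planar conformation would have a fully conjugated π system of 8 electrons. But 8 = 4(2), which is 4n not 4n+2, so it is not aromatic (cyclooctatetraene) — cyclooctatetraene distorts into a non-planar tub to avoid antiaromaticity.
None of the rings are aromatic. Total: 0.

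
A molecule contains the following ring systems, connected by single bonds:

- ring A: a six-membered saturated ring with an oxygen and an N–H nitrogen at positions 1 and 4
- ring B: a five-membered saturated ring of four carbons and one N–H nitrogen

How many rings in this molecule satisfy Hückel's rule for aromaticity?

0

Ring A has only sp³ atoms, so it is not fully conjugated — not aromatic (morpholine).
Ring B has only sp³ atoms, so it is not fully conjugated — not aromatic (pyrrolidine).
No ring is aromatic. Total: 0.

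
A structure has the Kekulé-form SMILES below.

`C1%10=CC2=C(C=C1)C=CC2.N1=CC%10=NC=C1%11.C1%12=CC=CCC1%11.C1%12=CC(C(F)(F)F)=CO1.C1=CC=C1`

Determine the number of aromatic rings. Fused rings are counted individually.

The SMILES encodes a six-membered carbon ring with three alternating C=C double bonds, fused to a five-membered carbon ring containing one C=C double bond and one sp³ carbon; a six-membered ring with nitrogens at positions 1 and 4 and three alternating double bonds; a six-membered carbon ring with two conjugated C=C double bonds and two sp³ carbons; a five-membered ring of four carbons and one oxygen, with two C=C double bonds; a four-membered carbon ring with two alternating C=C double bonds.
The 6-membered ring is fully conjugated (every ring atom contributes a p orbital); 3 ring double bonds give 6 π electrons. That satisfies 4n+2 with n=1, so it is aromatic (benzene ring).
The 5-membered ring has one sp³ carbon, so it is not fully conjugated — not aromatic (cyclopentene ring).
The 6-membered ring with two nitrogens (1,4) has a continuous p-orbital overlap around the ring; 3 ring double bonds give 6 π electrons. That satisfies 4n+2 with n=1, so it is aromatic (pyrazine).
The second 6-membered ring has two sp³ carbons, so it is not fully conjugated — not aromatic (1,3-cyclohexadiene).
The 5-membered ring with one oxygen is planar and fully conjugated; 2 ring double bonds (4 π electrons) plus a heteroatom lone pair (2) give 6 π electrons. That satisfies 4n+2 with n=1, so it is aromatic (furan).
The 4-membered ring has only sp² ring atoms; a planar conformation would have a fully conjugated π system of 4 electrons. But 4 = 4(1), which is 4n not 4n+2, so it is not aromatic (cyclobutadiene) — cyclobutadiene is antiaromatic and distorts to a rectangle.
3 of the 6 rings are aromatic. Total: 3.

3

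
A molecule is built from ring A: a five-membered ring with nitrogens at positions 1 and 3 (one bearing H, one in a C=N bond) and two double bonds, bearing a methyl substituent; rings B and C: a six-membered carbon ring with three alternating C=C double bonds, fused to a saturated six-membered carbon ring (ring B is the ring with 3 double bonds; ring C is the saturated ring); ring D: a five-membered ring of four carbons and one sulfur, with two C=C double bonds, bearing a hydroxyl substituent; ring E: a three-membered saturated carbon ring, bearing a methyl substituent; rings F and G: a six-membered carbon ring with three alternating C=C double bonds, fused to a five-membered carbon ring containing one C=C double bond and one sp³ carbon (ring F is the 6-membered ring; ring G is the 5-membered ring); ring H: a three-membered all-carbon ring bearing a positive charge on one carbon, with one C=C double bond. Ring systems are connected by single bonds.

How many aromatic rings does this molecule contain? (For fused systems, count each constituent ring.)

5

Ring A has a continuous p-orbital overlap around the ring; 2 ring double bonds (4 π electrons) plus a heteroatom lone pair (2) give 6 π electrons. Since 6 = 4n+2 (n=1), ring A is aromatic (imidazole).
Ring B is planar and fully conjugated; 3 ring double bonds give 6 π electrons. 6 = 4(1)+2, so ring B is aromatic (benzene ring).
Ring C has four sp³ carbons, so it is not fully conjugated — not aromatic (cyclohexane ring).
Ring D is planar and fully conjugated; 2 ring double bonds (4 π electrons) plus a heteroatom lone pair (2) give 6 π electrons. 6 = 4(1)+2, so ring D is aromatic (thiophene).
Ring E has only sp³ atoms, so it is not fully conjugated — not aromatic (cyclopropane).
Ring F has a continuous p-orbital overlap around the ring; 3 ring double bonds give 6 π electrons. 6 = 4(1)+2, so ring F is aromatic (benzene ring).
Ring G has one sp³ carbon, so it is not fully conjugated — not aromatic (cyclopentene ring).
Ring H is fully conjugated (every ring atom contributes a p orbital); 1 ring double bond (2 π electrons) plus the carbocation's empty p orbital (0, but keeps the ring conjugated) give 2 π electrons. That satisfies 4n+2 with n=0, so ring H is aromatic (cyclopropenyl cation).
Aromatic: A, B, D, F, H. Total: 5.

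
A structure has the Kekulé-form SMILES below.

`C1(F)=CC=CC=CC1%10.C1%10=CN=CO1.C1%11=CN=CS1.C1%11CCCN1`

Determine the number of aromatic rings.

The SMILES encodes a seven-membered carbon ring with three C=C double bonds and one sp³ carbon; a five-membered ring with an oxygen at position 1 and a nitrogen at position 3 (in a C=N bond), with two double bonds; a five-membered ring with a sulfur at position 1 and a nitrogen at position 3 (in a C=N bond), with two double bonds; a five-membered saturated ring of four carbons and one N–H nitrogen.
The 7-membered ring has one sp³ carbon, so it is not fully conjugated — not aromatic (cycloheptatriene).
The 5-membered ring with one oxygen and one =N– is fully conjugated (every ring atom contributes a p orbital); 2 ring double bonds (4 π electrons) plus a heteroatom lone pair (2) give 6 π electrons. 6 = 4(1)+2, so it is aromatic (oxazole).
The 5-membered ring with one sulfur and one =N– is planar and fully conjugated; 2 ring double bonds (4 π electrons) plus a heteroatom lone pair (2) give 6 π electrons. Since 6 = 4n+2 (n=1), it is aromatic (thiazole).
The 5-membered ring with one N–H has only sp³ atoms, so it is not fully conjugated — not aromatic (pyrrolidine).
2 of the 4 rings are aromatic. Total: 2.

2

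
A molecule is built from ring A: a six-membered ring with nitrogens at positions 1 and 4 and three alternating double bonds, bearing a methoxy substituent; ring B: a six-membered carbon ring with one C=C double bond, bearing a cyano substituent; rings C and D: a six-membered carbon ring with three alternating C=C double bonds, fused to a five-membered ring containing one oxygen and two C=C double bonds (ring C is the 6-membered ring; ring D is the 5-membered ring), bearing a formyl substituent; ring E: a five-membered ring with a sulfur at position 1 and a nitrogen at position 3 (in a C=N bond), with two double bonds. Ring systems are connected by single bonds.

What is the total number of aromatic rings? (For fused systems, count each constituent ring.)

Ring A is planar and fully conjugated; 3 ring double bonds give 6 π electrons. That satisfies 4n+2 with n=1, so ring A is aromatic (pyrazine).
Ring B has four sp³ carbons, so it is not fully conjugated — not aromatic (cyclohexene).
Rings C and D form a fused bicyclic system (with one oxygen) with 9 sp² atoms and 10 π electrons from ring double bonds plus a heteroatom lone pair. 10 = 4(2)+2, so the system is aromatic and both rings count as aromatic (benzofuran).
Ring E is planar and fully conjugated; 2 ring double bonds (4 π electrons) plus a heteroatom lone pair (2) give 6 π electrons. Since 6 = 4n+2 (n=1), ring E is aromatic (thiazole).
Aromatic: A, C, D, E. Total: 4.

4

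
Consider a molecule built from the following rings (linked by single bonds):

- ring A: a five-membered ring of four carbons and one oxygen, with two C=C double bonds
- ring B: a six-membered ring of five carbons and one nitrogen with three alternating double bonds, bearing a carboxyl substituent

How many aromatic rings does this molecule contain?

Ring A has a continuous p-orbital overlap around the ring; 2 ring double bonds (4 π electrons) plus a heteroatom lone pair (2) give 6 π electrons. 6 = 4(1)+2, so ring A is aromatic (furan).
Ring B is planar and fully conjugated; 3 ring double bonds give 6 π electrons. 6 = 4(1)+2, so ring B is aromatic (pyridine).
Aromatic: A, B. Total: 2.

2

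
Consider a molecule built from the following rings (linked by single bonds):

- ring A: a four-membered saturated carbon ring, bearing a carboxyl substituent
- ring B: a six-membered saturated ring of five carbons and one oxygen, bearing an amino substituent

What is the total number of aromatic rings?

Ring A has only sp³ atoms, so it is not fully conjugated — not aromatic (cyclobutane).
Ring B has only sp³ atoms, so it is not fully conjugated — not aromatic (tetrahydropyran).
No ring is aromatic. Total: 0.

0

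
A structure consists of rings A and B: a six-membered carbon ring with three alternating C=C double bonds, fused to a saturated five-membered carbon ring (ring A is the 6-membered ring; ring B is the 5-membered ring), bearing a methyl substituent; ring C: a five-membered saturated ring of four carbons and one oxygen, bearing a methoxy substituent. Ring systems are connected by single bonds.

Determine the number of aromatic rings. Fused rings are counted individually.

Ring A is fully conjugated (every ring atom contributes a p orbital); 3 ring double bonds give 6 π electrons. 6 = 4(1)+2, so ring A is aromatic (benzene ring).
Ring B has three sp³ carbons, so it is not fully conjugated — not aromatic (cyclopentane ring).
Ring C has only sp³ atoms, so it is not fully conjugated — not aromatic (tetrahydrofuran).
Aromatic: A. Total: 1.

1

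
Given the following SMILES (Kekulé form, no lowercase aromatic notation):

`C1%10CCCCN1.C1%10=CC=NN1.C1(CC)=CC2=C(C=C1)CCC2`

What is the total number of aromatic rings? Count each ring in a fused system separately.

The SMILES encodes a six-membered saturated ring of five carbons and one N–H nitrogen; a five-membered ring with two adjacent nitrogens (one bearing H, one in a double bond) and two double bonds; a six-membered carbon ring with three alternating C=C double bonds, fused to a saturated five-membered carbon ring.
The 6-membered ring with one N–H has only sp³ atoms, so it is not fully conjugated — not aromatic (piperidine).
The 5-membered ring with two adjacent nitrogens (one N–H, one =N–) is fully conjugated (every ring atom contributes a p orbital); 2 ring double bonds (4 π electrons) plus a heteroatom lone pair (2) give 6 π electrons. Since 6 = 4n+2 (n=1), it is aromatic (pyrazole).
The 6-membered ring has a continuous p-orbital overlap around the ring; 3 ring double bonds give 6 π electrons. That satisfies 4n+2 with n=1, so it is aromatic (benzene ring).
The 5-membered ring has three sp³ carbons, so it is not fully conjugated — not aromatic (cyclopentane ring).
2 of the 4 rings are aromatic. Total: 2.

2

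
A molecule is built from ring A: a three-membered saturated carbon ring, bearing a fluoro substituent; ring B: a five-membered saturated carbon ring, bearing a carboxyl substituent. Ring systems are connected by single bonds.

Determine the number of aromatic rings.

0

Ring A has only sp³ atoms, so it is not fully conjugated — not aromatic (cyclopropane).
Ring B has only sp³ atoms, so it is not fully conjugated — not aromatic (cyclopentane).
No ring is aromatic. Total: 0.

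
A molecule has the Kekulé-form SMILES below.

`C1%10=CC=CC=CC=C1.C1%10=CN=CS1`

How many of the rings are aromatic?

1

The SMILES encodes an eight-membered carbon ring with four alternating C=C double bonds; a five-membered ring with a sulfur at position 1 and a nitrogen at position 3 (in a C=N bond), with two double bonds.
The 8-membered ring has only sp² ring atoms; a planar conformation would have a fully conjugated π system of 8 electrons. But 8 = 4(2), which is 4n not 4n+2, so it is not aromatic (cyclooctatetraene) — cyclooctatetraene distorts into a non-planar tub to avoid antiaromaticity.
The 5-membered ring with one sulfur and one =N– is planar and fully conjugated; 2 ring double bonds (4 π electrons) plus a heteroatom lone pair (2) give 6 π electrons. Since 6 = 4n+2 (n=1), it is aromatic (thiazole).
1 of the 2 rings is aromatic. Total: 1.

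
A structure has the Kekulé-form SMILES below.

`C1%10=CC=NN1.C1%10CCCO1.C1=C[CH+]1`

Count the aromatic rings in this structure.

2

The SMILES encodes a five-membered ring with two adjacent nitrogens (one bearing H, one in a double bond) and two double bonds; a five-membered saturated ring of four carbons and one oxygen; a three-membered all-carbon ring bearing a positive charge on one carbon, with one C=C double bond.
The 5-membered ring with two adjacent nitrogens (one N–H, one =N–) is planar and fully conjugated; 2 ring double bonds (4 π electrons) plus a heteroatom lone pair (2) give 6 π electrons. That satisfies 4n+2 with n=1, so it is aromatic (pyrazole).
The 5-membered ring with one oxygen has only sp³ atoms, so it is not fully conjugated — not aromatic (tetrahydrofuran).
The 3-membered ring has a continuous p-orbital overlap around the ring; 1 ring double bond (2 π electrons) plus the carbocation's empty p orbital (0, but keeps the ring conjugated) give 2 π electrons. 2 = 4(0)+2, so it is aromatic (cyclopropenyl cation).
2 of the 3 rings are aromatic. Total: 2.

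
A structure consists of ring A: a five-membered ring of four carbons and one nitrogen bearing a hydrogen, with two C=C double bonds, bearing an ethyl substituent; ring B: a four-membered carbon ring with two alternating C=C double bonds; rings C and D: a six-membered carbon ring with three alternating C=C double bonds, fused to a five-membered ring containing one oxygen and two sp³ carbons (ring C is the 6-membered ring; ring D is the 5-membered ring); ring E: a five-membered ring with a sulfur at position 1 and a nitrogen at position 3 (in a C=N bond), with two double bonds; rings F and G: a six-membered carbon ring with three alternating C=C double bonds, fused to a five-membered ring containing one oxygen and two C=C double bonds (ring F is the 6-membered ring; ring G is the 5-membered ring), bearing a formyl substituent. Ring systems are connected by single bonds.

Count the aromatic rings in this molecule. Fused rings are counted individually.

5

Ring A is planar and fully conjugated; 2 ring double bonds (4 π electrons) plus a heteroatom lone pair (2) give 6 π electrons. 6 = 4(1)+2, so ring A is aromatic (pyrrole).
Ring B has only sp² ring atoms; a planar conformation would have a fully conjugated π system of 4 electrons. But 4 = 4(1), which is 4n not 4n+2, so ring B is not aromatic (cyclobutadiene) — cyclobutadiene is antiaromatic and distorts to a rectangle.
Ring C has a continuous p-orbital overlap around the ring; 3 ring double bonds give 6 π electrons. Since 6 = 4n+2 (n=1), ring C is aromatic (benzene ring).
Ring D has two sp³ carbons, so it is not fully conjugated — not aromatic (oxolane ring).
Ring E has a continuous p-orbital overlap around the ring; 2 ring double bonds (4 π electrons) plus a heteroatom lone pair (2) give 6 π electrons. Since 6 = 4n+2 (n=1), ring E is aromatic (thiazole).
Rings F and G form a fused bicyclic system (with one oxygen) with 9 sp² atoms and 10 π electrons from ring double bonds plus a heteroatom lone pair. 10 = 4(2)+2, so the system is aromatic and both rings count as aromatic (benzofuran).
Aromatic: A, C, E, F, G. Total: 5.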